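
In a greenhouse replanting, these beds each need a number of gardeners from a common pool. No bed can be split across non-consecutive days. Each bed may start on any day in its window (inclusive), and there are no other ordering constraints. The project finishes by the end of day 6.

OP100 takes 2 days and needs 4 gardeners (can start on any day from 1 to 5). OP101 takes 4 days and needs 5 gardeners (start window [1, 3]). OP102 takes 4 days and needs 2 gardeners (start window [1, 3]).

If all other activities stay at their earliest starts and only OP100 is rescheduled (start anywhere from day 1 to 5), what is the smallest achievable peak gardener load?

7

OP100@1: d1:11  d2:11  d3:7  d4:7  d5:0  d6:0 → peak 11
OP100@2: d1:7  d2:11  d3:11  d4:7  d5:0  d6:0 → peak 11
OP100@3: d1:7  d2:7  d3:11  d4:11  d5:0  d6:0 → peak 11
OP100@4: d1:7  d2:7  d3:7  d4:11  d5:4  d6:0 → peak 11
OP100@5: d1:7  d2:7  d3:7  d4:7  d5:4  d6:4 → peak 7
Best is OP100@5, peak 7.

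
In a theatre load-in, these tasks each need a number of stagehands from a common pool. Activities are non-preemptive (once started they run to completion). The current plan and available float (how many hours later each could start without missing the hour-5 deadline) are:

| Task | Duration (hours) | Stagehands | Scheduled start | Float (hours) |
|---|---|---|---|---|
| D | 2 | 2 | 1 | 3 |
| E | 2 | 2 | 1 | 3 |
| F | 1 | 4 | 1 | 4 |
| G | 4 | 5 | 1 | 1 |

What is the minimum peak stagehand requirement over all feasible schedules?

Early-start (D@1, E@1, F@1, G@1) gives peak 13: h1:13  h2:9  h3:5  h4:5  h5:0.
Shift E→3, G→2.
Schedule D@1, E@3, F@1, G@2: h1:6  h2:7  h3:7  h4:7  h5:5 — peak 7.
Total stagehand-hours = 32 over 5 hours ⇒ peak ≥ ⌈32/5⌉ = 7, so 7 is optimal.

7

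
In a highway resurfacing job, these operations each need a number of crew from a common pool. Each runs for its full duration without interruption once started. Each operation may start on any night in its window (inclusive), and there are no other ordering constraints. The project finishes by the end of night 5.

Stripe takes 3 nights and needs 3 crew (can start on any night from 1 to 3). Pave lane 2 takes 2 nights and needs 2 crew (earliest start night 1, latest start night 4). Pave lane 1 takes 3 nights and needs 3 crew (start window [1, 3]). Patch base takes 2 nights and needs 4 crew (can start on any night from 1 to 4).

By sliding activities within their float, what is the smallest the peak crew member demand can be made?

6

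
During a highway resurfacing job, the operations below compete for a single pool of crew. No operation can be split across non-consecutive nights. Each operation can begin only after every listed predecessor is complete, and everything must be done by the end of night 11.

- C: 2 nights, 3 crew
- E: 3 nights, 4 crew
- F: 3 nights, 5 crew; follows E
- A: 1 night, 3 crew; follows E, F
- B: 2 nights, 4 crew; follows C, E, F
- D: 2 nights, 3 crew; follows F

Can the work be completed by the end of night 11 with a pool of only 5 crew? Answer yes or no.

The minimum achievable peak is 6; 5 < 6, so no feasible schedule stays within the cap.

no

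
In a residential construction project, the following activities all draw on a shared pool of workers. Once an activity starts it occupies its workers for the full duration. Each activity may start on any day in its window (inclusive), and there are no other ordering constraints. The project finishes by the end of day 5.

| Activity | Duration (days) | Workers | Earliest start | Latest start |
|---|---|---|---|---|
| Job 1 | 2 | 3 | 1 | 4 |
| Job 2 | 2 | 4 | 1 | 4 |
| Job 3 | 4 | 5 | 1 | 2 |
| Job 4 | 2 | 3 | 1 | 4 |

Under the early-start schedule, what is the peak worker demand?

15

Early-start schedule: Job 1@1, Job 2@1, Job 3@1, Job 4@1.
Load per day: day 1: 15, day 2: 15, day 3: 5, day 4: 5, day 5: 0.
Peak is 15.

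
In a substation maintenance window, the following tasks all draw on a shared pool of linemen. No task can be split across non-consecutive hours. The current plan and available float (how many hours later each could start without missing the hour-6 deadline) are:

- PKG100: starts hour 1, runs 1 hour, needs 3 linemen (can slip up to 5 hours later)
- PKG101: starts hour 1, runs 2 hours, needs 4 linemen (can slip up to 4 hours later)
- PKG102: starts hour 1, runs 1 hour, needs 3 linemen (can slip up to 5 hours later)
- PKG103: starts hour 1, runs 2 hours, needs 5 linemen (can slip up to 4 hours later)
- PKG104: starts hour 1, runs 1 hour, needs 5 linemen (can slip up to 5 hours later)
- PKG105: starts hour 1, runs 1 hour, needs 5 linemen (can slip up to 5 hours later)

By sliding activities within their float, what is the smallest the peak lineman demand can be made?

Early-start (PKG100@1, PKG101@1, PKG102@1, PKG103@1, PKG104@1, PKG105@1) gives peak 25: h1:25  h2:9  h3:0  h4:0  h5:0  h6:0.
Shift PKG102→2, PKG103→3, PKG104→5, PKG105→6.
Schedule PKG100@1, PKG101@1, PKG102@2, PKG103@3, PKG104@5, PKG105@6: h1:7  h2:7  h3:5  h4:5  h5:5  h6:5 — peak 7.

7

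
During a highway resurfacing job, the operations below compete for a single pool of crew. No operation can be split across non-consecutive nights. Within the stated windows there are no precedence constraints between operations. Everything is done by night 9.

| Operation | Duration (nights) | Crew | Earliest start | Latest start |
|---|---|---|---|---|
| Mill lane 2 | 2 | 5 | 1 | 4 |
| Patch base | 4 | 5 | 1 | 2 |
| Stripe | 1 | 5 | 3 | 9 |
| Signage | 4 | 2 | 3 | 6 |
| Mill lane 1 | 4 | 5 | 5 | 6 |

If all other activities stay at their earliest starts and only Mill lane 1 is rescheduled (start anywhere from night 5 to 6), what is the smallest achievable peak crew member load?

Mill lane 1@5: n1:10  n2:10  n3:12  n4:7  n5:7  n6:7  n7:5  n8:5  n9:0 → peak 12
Mill lane 1@6: n1:10  n2:10  n3:12  n4:7  n5:2  n6:7  n7:5  n8:5  n9:5 → peak 12
Best is Mill lane 1@5, peak 12.

12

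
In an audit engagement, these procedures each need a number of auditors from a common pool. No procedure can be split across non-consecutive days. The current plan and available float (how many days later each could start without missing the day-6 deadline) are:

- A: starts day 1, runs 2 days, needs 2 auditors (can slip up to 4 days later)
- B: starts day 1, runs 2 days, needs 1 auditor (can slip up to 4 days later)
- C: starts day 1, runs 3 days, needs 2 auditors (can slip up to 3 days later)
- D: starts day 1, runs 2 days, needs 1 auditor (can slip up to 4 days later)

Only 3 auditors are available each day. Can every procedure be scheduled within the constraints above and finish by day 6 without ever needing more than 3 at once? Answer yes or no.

Schedule A@1, B@1, C@3, D@3: d1:3  d2:3  d3:3  d4:3  d5:2  d6:0 — peak 3 ≤ 3.

yes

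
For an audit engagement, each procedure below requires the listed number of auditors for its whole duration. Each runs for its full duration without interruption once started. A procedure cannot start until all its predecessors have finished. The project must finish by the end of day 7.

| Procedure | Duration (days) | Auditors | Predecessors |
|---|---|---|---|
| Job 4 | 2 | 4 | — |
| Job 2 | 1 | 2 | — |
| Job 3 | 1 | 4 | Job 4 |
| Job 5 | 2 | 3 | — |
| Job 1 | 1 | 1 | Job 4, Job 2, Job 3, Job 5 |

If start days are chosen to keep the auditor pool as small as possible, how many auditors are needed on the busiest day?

Early-start (Job 4@1, Job 2@1, Job 3@3, Job 5@1, Job 1@4) gives peak 9: d1:9  d2:7  d3:4  d4:1  d5:0  d6:0  d7:0.
Shift Job 2→3, Job 3→4, Job 5→5, Job 1→7.
Schedule Job 4@1, Job 2@3, Job 3@4, Job 5@5, Job 1@7: d1:4  d2:4  d3:2  d4:4  d5:3  d6:3  d7:1 — peak 4.

4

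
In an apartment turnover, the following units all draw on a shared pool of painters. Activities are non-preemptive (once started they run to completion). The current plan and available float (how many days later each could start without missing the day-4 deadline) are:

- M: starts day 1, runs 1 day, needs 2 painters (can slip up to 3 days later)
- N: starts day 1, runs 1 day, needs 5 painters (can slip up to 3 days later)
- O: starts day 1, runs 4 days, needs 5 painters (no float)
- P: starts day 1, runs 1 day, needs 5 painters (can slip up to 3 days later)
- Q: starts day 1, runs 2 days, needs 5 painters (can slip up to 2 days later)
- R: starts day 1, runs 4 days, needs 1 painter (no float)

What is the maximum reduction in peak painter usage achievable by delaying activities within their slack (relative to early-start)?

Early-start peak: d1:23  d2:11  d3:6  d4:6 ⇒ 23.
Leveled (M@1, N@1, O@1, P@2, Q@3, R@1): d1:13  d2:11  d3:11  d4:11 ⇒ 13.
Reduction 23 − 13 = 10.

10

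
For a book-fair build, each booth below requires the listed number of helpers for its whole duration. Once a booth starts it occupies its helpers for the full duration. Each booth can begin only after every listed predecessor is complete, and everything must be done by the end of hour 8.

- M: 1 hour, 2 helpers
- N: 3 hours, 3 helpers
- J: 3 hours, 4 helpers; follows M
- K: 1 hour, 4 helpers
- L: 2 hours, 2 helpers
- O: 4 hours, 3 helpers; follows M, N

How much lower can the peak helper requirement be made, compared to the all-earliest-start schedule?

4

Early-start peak: h1:11  h2:9  h3:7  h4:7  h5:3  h6:3  h7:3  h8:0 ⇒ 11.
Leveled (M@1, N@1, J@2, K@5, L@6, O@4): h1:5  h2:7  h3:7  h4:7  h5:7  h6:5  h7:5  h8:0 ⇒ 7.
Reduction 11 − 7 = 4.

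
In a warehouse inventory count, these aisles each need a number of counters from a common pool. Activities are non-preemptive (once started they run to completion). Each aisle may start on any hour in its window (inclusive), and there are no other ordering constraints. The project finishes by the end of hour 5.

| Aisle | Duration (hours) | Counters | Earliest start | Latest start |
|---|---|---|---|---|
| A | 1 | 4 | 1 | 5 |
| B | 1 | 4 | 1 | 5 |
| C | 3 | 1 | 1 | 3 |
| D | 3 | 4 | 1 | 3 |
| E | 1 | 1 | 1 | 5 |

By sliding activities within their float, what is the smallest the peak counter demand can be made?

Early-start (A@1, B@1, C@1, D@1, E@1) gives peak 14: h1:14  h2:5  h3:5  h4:0  h5:0.
Shift B→2, D→3, E→4.
Schedule A@1, B@2, C@1, D@3, E@4: h1:5  h2:5  h3:5  h4:5  h5:4 — peak 5.
Total counter-hours = 24 over 5 hours ⇒ peak ≥ ⌈24/5⌉ = 5, so 5 is optimal.

5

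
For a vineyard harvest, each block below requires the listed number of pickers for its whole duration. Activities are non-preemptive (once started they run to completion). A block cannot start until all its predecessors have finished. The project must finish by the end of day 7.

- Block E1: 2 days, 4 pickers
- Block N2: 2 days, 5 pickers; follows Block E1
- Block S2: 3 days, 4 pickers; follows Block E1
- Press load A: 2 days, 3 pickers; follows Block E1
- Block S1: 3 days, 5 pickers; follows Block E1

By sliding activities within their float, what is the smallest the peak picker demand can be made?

Early-start (Block E1@1, Block N2@3, Block S2@3, Press load A@3, Block S1@3) gives peak 17: d1:4  d2:4  d3:17  d4:17  d5:9  d6:0  d7:0.
Shift Press load A→6, Block S1→5.
Schedule Block E1@1, Block N2@3, Block S2@3, Press load A@6, Block S1@5: d1:4  d2:4  d3:9  d4:9  d5:9  d6:8  d7:8 — peak 9.

9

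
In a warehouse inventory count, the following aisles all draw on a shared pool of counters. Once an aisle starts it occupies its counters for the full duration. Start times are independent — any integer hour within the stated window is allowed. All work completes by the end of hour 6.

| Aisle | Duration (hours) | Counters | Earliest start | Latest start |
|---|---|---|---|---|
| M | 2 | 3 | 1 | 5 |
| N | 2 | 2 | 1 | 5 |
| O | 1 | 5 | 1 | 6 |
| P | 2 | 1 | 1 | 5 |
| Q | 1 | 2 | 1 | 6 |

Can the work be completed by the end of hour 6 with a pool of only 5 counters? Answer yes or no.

Schedule M@1, N@1, O@3, P@4, Q@4: h1:5  h2:5  h3:5  h4:3  h5:1  h6:0 — peak 5 ≤ 5.

yes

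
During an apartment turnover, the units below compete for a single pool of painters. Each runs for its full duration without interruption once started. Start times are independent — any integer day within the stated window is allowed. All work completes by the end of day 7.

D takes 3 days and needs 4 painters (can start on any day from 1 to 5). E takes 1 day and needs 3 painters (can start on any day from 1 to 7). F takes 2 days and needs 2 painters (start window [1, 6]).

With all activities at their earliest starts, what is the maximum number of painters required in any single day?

Early-start schedule: D@1, E@1, F@1.
Load per day: day 1: 9, day 2: 6, day 3: 4, day 4: 0, day 5: 0, day 6: 0, day 7: 0.
Peak is 9.

9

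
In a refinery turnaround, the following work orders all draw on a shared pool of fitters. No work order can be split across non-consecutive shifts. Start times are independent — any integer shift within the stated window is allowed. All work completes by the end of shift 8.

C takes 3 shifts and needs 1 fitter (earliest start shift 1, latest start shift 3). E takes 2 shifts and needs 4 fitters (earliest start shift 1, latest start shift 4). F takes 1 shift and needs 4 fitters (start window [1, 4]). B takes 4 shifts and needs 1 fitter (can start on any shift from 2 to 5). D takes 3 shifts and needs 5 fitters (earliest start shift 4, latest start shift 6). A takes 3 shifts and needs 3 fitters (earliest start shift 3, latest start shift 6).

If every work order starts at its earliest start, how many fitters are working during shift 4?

At early start, shift 4 has: B, D, A.
Demand: 1 + 5 + 3 = 9.

9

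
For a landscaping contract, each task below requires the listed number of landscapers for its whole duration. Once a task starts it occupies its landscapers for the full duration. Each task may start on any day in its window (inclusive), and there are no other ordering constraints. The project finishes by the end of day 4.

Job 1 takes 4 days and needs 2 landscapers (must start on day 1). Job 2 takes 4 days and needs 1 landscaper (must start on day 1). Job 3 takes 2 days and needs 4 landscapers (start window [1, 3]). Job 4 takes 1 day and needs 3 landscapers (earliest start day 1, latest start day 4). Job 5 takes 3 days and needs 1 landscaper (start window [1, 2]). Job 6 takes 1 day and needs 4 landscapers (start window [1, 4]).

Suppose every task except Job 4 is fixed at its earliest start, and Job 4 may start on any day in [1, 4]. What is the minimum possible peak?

12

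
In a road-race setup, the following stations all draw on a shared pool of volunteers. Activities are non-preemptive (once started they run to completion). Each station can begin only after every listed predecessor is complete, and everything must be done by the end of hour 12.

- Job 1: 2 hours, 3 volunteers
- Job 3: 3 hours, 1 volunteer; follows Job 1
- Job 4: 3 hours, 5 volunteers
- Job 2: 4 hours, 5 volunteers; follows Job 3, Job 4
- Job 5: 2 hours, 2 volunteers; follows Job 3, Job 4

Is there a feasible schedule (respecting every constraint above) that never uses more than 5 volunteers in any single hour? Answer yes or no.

The minimum achievable peak is 6; 5 < 6, so no feasible schedule stays within the cap.

no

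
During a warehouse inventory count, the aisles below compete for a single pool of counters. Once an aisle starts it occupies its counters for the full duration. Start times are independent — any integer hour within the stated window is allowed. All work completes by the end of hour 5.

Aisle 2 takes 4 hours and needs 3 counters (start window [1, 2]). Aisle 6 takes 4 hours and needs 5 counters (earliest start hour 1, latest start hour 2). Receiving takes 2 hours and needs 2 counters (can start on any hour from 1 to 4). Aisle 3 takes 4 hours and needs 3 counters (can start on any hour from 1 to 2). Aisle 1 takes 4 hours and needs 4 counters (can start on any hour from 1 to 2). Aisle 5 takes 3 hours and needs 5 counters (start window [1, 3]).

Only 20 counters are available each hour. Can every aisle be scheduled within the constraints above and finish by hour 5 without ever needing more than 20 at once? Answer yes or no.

yes

Schedule Aisle 2@1, Aisle 6@1, Receiving@1, Aisle 3@1, Aisle 1@1, Aisle 5@3: h1:17  h2:17  h3:20  h4:20  h5:5 — peak 20 ≤ 20.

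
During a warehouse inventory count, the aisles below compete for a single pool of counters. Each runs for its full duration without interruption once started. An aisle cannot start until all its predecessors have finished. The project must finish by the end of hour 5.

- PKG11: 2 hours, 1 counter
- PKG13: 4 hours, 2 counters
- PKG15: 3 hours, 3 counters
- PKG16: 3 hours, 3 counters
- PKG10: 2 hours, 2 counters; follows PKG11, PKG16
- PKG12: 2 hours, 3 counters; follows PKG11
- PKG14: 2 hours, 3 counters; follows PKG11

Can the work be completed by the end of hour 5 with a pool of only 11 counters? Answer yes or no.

Schedule PKG11@1, PKG13@1, PKG15@1, PKG16@1, PKG10@4, PKG12@4, PKG14@4: h1:9  h2:9  h3:8  h4:10  h5:8 — peak 10 ≤ 11.

yes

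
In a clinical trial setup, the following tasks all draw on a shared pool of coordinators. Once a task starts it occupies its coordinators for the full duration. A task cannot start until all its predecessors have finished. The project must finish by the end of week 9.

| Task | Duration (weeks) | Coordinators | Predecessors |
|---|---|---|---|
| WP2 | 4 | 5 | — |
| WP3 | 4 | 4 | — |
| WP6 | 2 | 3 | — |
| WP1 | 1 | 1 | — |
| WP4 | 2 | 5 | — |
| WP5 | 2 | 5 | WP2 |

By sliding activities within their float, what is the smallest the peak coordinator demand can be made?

9

Early-start (WP2@1, WP3@1, WP6@1, WP1@1, WP4@1, WP5@5) gives peak 18: w1:18  w2:17  w3:9  w4:9  w5:5  w6:5  w7:0  w8:0  w9:0.
Shift WP6→5, WP1→5, WP4→5, WP5→7.
Schedule WP2@1, WP3@1, WP6@5, WP1@5, WP4@5, WP5@7: w1:9  w2:9  w3:9  w4:9  w5:9  w6:8  w7:5  w8:5  w9:0 — peak 9.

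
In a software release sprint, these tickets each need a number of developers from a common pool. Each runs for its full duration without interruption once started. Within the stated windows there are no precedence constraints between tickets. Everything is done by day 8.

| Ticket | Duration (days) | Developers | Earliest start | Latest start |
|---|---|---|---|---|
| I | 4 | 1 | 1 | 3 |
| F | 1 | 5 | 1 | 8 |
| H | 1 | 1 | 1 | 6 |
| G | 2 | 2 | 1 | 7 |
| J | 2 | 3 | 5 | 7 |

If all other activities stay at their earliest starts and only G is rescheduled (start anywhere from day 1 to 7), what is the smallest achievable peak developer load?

7

G@1: d1:9  d2:3  d3:1  d4:1  d5:3  d6:3  d7:0  d8:0 → peak 9
G@2: d1:7  d2:3  d3:3  d4:1  d5:3  d6:3  d7:0  d8:0 → peak 7
G@3: d1:7  d2:1  d3:3  d4:3  d5:3  d6:3  d7:0  d8:0 → peak 7
G@4: d1:7  d2:1  d3:1  d4:3  d5:5  d6:3  d7:0  d8:0 → peak 7
G@5: d1:7  d2:1  d3:1  d4:1  d5:5  d6:5  d7:0  d8:0 → peak 7
G@6: d1:7  d2:1  d3:1  d4:1  d5:3  d6:5  d7:2  d8:0 → peak 7
G@7: d1:7  d2:1  d3:1  d4:1  d5:3  d6:3  d7:2  d8:2 → peak 7
Best is G@2, peak 7.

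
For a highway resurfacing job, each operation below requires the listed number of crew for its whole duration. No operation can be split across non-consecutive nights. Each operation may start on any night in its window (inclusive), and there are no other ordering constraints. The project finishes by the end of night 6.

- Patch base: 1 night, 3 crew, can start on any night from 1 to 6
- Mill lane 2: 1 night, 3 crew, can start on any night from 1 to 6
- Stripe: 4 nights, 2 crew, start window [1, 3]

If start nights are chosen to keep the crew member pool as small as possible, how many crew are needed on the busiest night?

Early-start (Patch base@1, Mill lane 2@1, Stripe@1) gives peak 8: n1:8  n2:2  n3:2  n4:2  n5:0  n6:0.
Shift Mill lane 2→2, Stripe→3.
Schedule Patch base@1, Mill lane 2@2, Stripe@3: n1:3  n2:3  n3:2  n4:2  n5:2  n6:2 — peak 3.
Total crew member-nights = 14 over 6 nights ⇒ peak ≥ ⌈14/6⌉ = 3, so 3 is optimal.

3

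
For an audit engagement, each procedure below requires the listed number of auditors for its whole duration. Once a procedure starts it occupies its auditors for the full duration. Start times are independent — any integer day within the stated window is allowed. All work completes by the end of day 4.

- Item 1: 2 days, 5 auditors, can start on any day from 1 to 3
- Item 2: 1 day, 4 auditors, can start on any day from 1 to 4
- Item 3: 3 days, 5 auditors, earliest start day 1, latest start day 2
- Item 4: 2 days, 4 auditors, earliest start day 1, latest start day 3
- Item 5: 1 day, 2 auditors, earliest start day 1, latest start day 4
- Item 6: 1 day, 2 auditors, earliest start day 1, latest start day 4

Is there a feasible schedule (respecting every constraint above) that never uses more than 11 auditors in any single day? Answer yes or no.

yes

Schedule Item 1@1, Item 2@1, Item 3@2, Item 4@3, Item 5@1, Item 6@3: d1:11  d2:10  d3:11  d4:9 — peak 11 ≤ 11.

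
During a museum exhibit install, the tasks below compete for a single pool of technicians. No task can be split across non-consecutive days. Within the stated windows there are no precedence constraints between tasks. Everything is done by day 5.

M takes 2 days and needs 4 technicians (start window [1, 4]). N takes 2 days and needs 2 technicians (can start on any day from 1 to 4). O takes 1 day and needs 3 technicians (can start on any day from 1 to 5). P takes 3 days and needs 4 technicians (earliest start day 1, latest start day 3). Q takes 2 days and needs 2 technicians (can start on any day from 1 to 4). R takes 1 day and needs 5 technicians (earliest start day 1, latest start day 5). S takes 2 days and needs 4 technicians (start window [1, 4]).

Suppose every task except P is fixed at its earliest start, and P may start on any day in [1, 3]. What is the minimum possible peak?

20

P@1: d1:24  d2:16  d3:4  d4:0  d5:0 → peak 24
P@2: d1:20  d2:16  d3:4  d4:4  d5:0 → peak 20
P@3: d1:20  d2:12  d3:4  d4:4  d5:4 → peak 20
Best is P@2, peak 20.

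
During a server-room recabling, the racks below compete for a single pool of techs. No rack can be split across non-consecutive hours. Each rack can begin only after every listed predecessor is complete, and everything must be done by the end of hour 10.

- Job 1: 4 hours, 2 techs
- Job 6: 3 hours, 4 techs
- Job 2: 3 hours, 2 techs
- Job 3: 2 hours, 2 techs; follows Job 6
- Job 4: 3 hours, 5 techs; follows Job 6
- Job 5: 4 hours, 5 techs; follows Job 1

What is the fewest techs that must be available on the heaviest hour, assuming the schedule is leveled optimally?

7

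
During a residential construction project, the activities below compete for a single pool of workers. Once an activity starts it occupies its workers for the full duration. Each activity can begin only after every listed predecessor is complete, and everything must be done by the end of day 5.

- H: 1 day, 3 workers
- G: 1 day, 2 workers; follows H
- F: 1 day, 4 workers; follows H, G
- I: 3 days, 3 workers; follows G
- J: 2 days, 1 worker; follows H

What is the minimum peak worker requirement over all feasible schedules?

Early-start (H@1, G@2, F@3, I@3, J@2) gives peak 8: d1:3  d2:3  d3:8  d4:3  d5:3.
Shift J→4.
Schedule H@1, G@2, F@3, I@3, J@4: d1:3  d2:2  d3:7  d4:4  d5:4 — peak 7.
No arrangement of the 9 feasible schedules does better.

7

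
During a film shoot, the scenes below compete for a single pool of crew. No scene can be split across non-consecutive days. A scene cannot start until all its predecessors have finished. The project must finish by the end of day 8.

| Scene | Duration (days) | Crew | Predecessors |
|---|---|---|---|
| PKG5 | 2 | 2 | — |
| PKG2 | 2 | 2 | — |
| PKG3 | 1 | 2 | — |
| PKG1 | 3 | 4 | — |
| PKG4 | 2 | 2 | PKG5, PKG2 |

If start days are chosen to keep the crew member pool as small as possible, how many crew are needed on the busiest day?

Early-start (PKG5@1, PKG2@1, PKG3@1, PKG1@1, PKG4@3) gives peak 10: d1:10  d2:8  d3:6  d4:2  d5:0  d6:0  d7:0  d8:0.
Shift PKG3→3, PKG1→4, PKG4→7.
Schedule PKG5@1, PKG2@1, PKG3@3, PKG1@4, PKG4@7: d1:4  d2:4  d3:2  d4:4  d5:4  d6:4  d7:2  d8:2 — peak 4.
Total crew member-days = 26 over 8 days ⇒ peak ≥ ⌈26/8⌉ = 4, so 4 is optimal.

4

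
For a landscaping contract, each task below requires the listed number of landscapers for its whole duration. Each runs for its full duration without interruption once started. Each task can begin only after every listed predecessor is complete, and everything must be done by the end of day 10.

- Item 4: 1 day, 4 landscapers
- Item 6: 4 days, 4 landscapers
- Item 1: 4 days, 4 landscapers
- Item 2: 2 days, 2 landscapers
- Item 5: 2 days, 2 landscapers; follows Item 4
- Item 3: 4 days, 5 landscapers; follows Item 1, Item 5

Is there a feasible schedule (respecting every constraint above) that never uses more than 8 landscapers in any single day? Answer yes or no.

yes

Schedule Item 4@1, Item 6@1, Item 1@2, Item 2@5, Item 5@5, Item 3@7: d1:8  d2:8  d3:8  d4:8  d5:8  d6:4  d7:5  d8:5  d9:5  d10:5 — peak 8 ≤ 8.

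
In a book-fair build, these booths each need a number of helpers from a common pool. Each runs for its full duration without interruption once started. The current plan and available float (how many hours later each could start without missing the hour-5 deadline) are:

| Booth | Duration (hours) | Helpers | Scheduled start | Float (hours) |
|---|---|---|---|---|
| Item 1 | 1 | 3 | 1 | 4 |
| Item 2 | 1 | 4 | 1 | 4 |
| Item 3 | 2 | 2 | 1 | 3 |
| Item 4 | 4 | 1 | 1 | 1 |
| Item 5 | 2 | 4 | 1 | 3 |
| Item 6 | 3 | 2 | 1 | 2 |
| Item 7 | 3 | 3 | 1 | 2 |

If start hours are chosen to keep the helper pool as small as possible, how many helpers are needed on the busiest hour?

8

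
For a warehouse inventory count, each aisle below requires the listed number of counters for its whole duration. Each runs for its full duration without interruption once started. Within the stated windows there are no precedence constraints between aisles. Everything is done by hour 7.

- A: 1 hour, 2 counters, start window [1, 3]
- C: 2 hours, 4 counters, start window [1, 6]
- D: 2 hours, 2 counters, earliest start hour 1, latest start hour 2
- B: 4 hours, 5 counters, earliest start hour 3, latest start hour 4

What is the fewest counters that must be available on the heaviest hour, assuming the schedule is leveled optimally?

Early-start (A@1, C@1, D@1, B@3) gives peak 8: h1:8  h2:6  h3:5  h4:5  h5:5  h6:5  h7:0.
Shift D→2, B→4.
Schedule A@1, C@1, D@2, B@4: h1:6  h2:6  h3:2  h4:5  h5:5  h6:5  h7:5 — peak 6.

6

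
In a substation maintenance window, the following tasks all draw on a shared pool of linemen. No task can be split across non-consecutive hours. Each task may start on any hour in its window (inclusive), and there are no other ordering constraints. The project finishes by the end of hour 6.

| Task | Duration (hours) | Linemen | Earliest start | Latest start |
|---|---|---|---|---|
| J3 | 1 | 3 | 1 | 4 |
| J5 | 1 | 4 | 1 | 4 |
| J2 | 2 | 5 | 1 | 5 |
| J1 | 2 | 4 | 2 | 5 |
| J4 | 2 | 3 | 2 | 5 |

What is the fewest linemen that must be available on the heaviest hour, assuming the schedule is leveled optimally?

Early-start (J3@1, J5@1, J2@1, J1@2, J4@2) gives peak 12: h1:12  h2:12  h3:7  h4:0  h5:0  h6:0.
Shift J2→2, J1→4, J4→4.
Schedule J3@1, J5@1, J2@2, J1@4, J4@4: h1:7  h2:5  h3:5  h4:7  h5:7  h6:0 — peak 7.

7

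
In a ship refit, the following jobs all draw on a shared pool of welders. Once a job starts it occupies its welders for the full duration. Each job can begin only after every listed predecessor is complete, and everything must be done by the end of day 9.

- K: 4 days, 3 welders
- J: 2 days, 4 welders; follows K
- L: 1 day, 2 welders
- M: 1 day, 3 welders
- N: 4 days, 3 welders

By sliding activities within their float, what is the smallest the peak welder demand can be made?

6

Early-start (K@1, J@5, L@1, M@1, N@1) gives peak 11: d1:11  d2:6  d3:6  d4:6  d5:4  d6:4  d7:0  d8:0  d9:0.
Shift L→5, M→7.
Schedule K@1, J@5, L@5, M@7, N@1: d1:6  d2:6  d3:6  d4:6  d5:6  d6:4  d7:3  d8:0  d9:0 — peak 6.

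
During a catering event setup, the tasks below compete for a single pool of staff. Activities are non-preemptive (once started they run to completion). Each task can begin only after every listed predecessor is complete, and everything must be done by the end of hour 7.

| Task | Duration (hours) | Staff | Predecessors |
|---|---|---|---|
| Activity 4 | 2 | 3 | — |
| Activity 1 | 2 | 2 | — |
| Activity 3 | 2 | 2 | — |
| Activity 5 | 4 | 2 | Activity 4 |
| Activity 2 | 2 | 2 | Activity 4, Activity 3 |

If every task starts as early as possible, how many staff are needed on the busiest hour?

7

Early-start schedule: Activity 4@1, Activity 1@1, Activity 3@1, Activity 5@3, Activity 2@3.
Load per hour: hour 1: 7, hour 2: 7, hour 3: 4, hour 4: 4, hour 5: 2, hour 6: 2, hour 7: 0.
Peak is 7.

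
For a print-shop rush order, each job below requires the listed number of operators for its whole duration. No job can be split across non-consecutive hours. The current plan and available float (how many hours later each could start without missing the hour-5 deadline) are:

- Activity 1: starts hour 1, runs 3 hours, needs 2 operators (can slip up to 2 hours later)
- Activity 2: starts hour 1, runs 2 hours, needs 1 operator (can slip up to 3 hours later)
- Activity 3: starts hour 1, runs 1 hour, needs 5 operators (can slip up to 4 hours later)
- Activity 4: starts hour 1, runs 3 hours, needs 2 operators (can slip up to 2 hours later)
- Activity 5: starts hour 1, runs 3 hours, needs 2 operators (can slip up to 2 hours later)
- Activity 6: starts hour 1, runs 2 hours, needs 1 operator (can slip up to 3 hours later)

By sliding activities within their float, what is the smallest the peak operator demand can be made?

Early-start (Activity 1@1, Activity 2@1, Activity 3@1, Activity 4@1, Activity 5@1, Activity 6@1) gives peak 13: h1:13  h2:8  h3:6  h4:0  h5:0.
Shift Activity 3→4, Activity 6→3.
Schedule Activity 1@1, Activity 2@1, Activity 3@4, Activity 4@1, Activity 5@1, Activity 6@3: h1:7  h2:7  h3:7  h4:6  h5:0 — peak 7.

7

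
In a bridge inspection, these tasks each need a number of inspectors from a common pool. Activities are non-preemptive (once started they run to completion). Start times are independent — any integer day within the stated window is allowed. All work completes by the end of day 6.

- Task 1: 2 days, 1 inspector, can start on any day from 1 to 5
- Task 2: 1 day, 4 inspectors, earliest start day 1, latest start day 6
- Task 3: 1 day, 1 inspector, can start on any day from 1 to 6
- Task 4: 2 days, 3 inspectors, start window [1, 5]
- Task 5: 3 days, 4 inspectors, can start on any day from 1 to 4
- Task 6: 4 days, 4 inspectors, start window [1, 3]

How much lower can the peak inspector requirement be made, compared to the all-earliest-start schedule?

Early-start peak: d1:17  d2:12  d3:8  d4:4  d5:0  d6:0 ⇒ 17.
Leveled (Task 1@1, Task 2@1, Task 3@1, Task 4@2, Task 5@4, Task 6@2): d1:6  d2:8  d3:7  d4:8  d5:8  d6:4 ⇒ 8.
Reduction 17 − 8 = 9.

9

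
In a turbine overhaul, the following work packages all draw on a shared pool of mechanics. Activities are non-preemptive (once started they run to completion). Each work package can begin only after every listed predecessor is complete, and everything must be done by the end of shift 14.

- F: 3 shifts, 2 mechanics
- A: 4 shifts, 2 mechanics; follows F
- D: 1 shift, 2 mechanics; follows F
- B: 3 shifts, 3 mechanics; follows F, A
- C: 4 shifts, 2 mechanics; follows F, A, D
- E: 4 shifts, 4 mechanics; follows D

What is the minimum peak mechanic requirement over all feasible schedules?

Early-start (F@1, A@4, D@4, B@8, C@8, E@5) gives peak 9: s1:2  s2:2  s3:2  s4:4  s5:6  s6:6  s7:6  s8:9  s9:5  s10:5  s11:2  s12:0  s13:0  s14:0.
Shift E→11.
Schedule F@1, A@4, D@4, B@8, C@8, E@11: s1:2  s2:2  s3:2  s4:4  s5:2  s6:2  s7:2  s8:5  s9:5  s10:5  s11:6  s12:4  s13:4  s14:4 — peak 6.

6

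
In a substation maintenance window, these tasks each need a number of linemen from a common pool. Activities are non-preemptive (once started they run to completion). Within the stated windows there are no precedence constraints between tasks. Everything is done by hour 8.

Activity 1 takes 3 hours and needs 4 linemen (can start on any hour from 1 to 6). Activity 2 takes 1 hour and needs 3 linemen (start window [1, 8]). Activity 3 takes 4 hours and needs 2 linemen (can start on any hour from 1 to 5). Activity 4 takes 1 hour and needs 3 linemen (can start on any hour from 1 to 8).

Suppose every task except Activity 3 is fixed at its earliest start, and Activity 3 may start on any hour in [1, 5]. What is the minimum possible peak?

Activity 3@1: h1:12  h2:6  h3:6  h4:2  h5:0  h6:0  h7:0  h8:0 → peak 12
Activity 3@2: h1:10  h2:6  h3:6  h4:2  h5:2  h6:0  h7:0  h8:0 → peak 10
Activity 3@3: h1:10  h2:4  h3:6  h4:2  h5:2  h6:2  h7:0  h8:0 → peak 10
Activity 3@4: h1:10  h2:4  h3:4  h4:2  h5:2  h6:2  h7:2  h8:0 → peak 10
Activity 3@5: h1:10  h2:4  h3:4  h4:0  h5:2  h6:2  h7:2  h8:2 → peak 10
Best is Activity 3@2, peak 10.

10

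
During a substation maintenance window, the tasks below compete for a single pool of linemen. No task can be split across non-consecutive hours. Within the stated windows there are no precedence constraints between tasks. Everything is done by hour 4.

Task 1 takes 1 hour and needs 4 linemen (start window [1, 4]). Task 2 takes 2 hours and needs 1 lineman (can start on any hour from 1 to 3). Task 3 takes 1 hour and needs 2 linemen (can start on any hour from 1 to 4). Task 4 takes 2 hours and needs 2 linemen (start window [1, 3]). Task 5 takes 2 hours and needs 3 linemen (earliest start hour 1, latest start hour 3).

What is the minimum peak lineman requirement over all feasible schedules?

5

Early-start (Task 1@1, Task 2@1, Task 3@1, Task 4@1, Task 5@1) gives peak 12: h1:12  h2:6  h3:0  h4:0.
Shift Task 3→2, Task 4→2, Task 5→3.
Schedule Task 1@1, Task 2@1, Task 3@2, Task 4@2, Task 5@3: h1:5  h2:5  h3:5  h4:3 — peak 5.
Total lineman-hours = 18 over 4 hours ⇒ peak ≥ ⌈18/4⌉ = 5, so 5 is optimal.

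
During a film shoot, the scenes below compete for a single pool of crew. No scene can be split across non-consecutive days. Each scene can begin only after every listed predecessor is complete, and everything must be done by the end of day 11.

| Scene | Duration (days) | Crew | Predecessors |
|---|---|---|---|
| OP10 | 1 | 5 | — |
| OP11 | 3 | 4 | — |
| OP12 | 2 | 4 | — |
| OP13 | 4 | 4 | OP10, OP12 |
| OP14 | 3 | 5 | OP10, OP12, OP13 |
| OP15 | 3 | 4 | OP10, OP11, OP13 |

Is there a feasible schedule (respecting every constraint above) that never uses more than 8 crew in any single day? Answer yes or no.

The minimum achievable peak is 9; 8 < 9, so no feasible schedule stays within the cap.

no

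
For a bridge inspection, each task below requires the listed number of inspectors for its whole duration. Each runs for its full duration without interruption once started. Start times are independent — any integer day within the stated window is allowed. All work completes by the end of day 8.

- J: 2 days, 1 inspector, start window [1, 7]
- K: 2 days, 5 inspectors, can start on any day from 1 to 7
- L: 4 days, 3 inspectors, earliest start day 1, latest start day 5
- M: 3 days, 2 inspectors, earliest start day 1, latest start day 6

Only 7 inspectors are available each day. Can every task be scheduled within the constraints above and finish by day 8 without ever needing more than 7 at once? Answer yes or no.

yes

Schedule J@1, K@3, L@5, M@5: d1:1  d2:1  d3:5  d4:5  d5:5  d6:5  d7:5  d8:3 — peak 5 ≤ 7.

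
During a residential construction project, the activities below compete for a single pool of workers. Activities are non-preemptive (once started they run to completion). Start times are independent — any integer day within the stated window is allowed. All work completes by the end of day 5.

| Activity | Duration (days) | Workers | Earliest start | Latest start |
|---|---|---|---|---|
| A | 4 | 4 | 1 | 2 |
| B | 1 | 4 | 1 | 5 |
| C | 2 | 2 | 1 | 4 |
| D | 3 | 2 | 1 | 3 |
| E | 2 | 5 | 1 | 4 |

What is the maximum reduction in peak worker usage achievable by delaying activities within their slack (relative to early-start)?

8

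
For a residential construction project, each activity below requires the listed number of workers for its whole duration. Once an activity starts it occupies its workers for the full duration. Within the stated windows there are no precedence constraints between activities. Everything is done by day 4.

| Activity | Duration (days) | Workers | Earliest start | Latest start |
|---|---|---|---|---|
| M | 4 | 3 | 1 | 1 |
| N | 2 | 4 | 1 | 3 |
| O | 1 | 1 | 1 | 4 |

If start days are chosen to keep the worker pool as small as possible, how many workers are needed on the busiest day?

Early-start (M@1, N@1, O@1) gives peak 8: d1:8  d2:7  d3:3  d4:3.
Shift O→3.
Schedule M@1, N@1, O@3: d1:7  d2:7  d3:4  d4:3 — peak 7.
No arrangement of the 12 feasible schedules does better.

7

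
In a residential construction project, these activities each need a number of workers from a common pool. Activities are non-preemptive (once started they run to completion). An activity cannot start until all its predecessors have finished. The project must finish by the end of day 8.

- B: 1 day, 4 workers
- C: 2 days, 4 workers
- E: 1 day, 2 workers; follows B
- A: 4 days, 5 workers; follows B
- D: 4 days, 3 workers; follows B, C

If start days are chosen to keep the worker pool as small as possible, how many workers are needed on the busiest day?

8

Early-start (B@1, C@1, E@2, A@2, D@3) gives peak 11: d1:8  d2:11  d3:8  d4:8  d5:8  d6:3  d7:0  d8:0.
Shift A→3.
Schedule B@1, C@1, E@2, A@3, D@3: d1:8  d2:6  d3:8  d4:8  d5:8  d6:8  d7:0  d8:0 — peak 8.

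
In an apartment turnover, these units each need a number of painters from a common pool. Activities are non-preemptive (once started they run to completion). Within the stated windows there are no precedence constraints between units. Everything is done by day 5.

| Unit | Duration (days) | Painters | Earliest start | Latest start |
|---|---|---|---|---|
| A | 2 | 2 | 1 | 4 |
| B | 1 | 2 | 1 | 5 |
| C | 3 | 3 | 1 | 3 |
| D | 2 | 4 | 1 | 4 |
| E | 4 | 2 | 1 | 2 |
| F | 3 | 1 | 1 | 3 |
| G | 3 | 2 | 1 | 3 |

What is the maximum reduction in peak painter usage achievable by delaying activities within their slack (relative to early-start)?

8

Early-start peak: d1:16  d2:14  d3:8  d4:2  d5:0 ⇒ 16.
Leveled (A@1, B@1, C@1, D@4, E@2, F@1, G@3): d1:8  d2:8  d3:8  d4:8  d5:8 ⇒ 8.
Reduction 16 − 8 = 8.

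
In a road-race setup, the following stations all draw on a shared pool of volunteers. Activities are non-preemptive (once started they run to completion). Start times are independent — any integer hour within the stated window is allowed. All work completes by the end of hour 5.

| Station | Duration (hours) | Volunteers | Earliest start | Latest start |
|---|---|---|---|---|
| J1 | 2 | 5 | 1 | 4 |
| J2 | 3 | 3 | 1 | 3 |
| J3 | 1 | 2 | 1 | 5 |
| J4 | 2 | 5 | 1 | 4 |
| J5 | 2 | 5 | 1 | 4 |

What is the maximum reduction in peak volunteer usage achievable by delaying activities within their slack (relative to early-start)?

10

Early-start peak: h1:20  h2:18  h3:3  h4:0  h5:0 ⇒ 20.
Leveled (J1@1, J2@1, J3@1, J4@3, J5@4): h1:10  h2:8  h3:8  h4:10  h5:5 ⇒ 10.
Reduction 20 − 10 = 10.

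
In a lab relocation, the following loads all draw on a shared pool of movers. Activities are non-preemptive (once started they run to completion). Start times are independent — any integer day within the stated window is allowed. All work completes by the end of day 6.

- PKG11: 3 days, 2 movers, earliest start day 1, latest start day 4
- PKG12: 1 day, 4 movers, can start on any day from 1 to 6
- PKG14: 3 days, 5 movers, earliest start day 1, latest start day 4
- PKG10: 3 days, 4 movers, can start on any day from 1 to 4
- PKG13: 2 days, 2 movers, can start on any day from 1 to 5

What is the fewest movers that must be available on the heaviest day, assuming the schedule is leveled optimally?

8

Early-start (PKG11@1, PKG12@1, PKG14@1, PKG10@1, PKG13@1) gives peak 17: d1:17  d2:13  d3:11  d4:0  d5:0  d6:0.
Shift PKG12→4, PKG10→4, PKG13→5.
Schedule PKG11@1, PKG12@4, PKG14@1, PKG10@4, PKG13@5: d1:7  d2:7  d3:7  d4:8  d5:6  d6:6 — peak 8.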